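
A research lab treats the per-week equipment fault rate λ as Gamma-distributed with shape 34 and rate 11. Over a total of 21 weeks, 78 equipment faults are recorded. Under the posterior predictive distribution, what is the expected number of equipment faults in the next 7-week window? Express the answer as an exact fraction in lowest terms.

Total count 78 over total exposure 21 weeks.
The Gamma prior is conjugate for the Poisson rate, so λ | data ~ Gamma(34+78, 11+21) = Gamma(112, 32).
Predictive mean over a 7-week window = T·E[λ|data] = 7·112/32 = 49/2.

49/2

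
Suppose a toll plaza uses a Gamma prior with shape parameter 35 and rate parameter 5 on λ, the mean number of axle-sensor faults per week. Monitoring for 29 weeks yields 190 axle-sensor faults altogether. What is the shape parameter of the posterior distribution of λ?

Total count 190 over total exposure 29 weeks.
Posterior: α' = 35 + 190 = 225, β' = 5 + 29 = 34.

225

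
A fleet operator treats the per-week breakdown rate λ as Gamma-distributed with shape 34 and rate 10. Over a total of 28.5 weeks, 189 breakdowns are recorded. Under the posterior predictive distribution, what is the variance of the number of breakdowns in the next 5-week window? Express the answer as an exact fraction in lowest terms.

Total count 189 over total exposure 28.5 weeks.
Conjugate update: add total count to the shape and total exposure to the rate, giving Gamma(223, 77/2).
The posterior predictive for a window of length T is Negative Binomial with variance T·α'·(β'+T)/β'² = 5·223·(87/2)/(5929/4) = 194010/5929.

194010/5929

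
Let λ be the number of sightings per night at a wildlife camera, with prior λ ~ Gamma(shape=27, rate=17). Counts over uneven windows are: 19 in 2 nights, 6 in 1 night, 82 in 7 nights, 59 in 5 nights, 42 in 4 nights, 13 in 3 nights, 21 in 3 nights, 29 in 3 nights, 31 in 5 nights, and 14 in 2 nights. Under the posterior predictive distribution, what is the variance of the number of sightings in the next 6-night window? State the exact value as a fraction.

29841/676

Total count: 19 + 6 + 82 + 59 + 42 + 13 + 21 + 29 + 31 + 14 = 316.
Total exposure: 2 + 1 + 7 + 5 + 4 + 3 + 3 + 3 + 5 + 2 = 35 nights.
The Gamma prior is conjugate for the Poisson rate, so λ | data ~ Gamma(27+316, 17+35) = Gamma(343, 52).
The posterior predictive for a window of length T is Negative Binomial with variance T·α'·(β'+T)/β'² = 6·343·58/2704 = 29841/676.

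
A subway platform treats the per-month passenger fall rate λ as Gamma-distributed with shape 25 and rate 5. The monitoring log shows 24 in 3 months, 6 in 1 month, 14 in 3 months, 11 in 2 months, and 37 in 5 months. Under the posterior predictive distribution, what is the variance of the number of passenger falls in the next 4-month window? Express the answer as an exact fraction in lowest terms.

Total count: 24 + 6 + 14 + 11 + 37 = 92.
Total exposure: 3 + 1 + 3 + 2 + 5 = 14 months.
Conjugate update: add total count to the shape and total exposure to the rate, giving Gamma(117, 19).
The posterior predictive for a window of length T is Negative Binomial with variance T·α'·(β'+T)/β'² = 4·117·23/361 = 10764/361.

10764/361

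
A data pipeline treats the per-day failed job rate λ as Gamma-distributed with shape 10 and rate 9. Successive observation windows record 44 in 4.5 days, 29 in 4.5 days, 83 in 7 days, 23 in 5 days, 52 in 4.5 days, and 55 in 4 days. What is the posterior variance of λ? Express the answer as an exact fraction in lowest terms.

1184/5929

Total count: 44 + 29 + 83 + 23 + 52 + 55 = 286.
Total exposure: 4.5 + 4.5 + 7 + 5 + 4.5 + 4 = 29.5 days.
By Gamma–Poisson conjugacy, the posterior is Gamma(α + Σx, β + Σt) = Gamma(10 + 286, 9 + 29.5) = Gamma(296, 77/2).
Posterior variance = α'/β'² = 296/(5929/4) = 1184/5929.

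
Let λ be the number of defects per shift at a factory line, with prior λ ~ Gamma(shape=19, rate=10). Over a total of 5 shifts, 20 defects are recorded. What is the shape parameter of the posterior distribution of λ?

Total count 20 over total exposure 5 shifts.
Conjugate update: add total count to the shape and total exposure to the rate, giving Gamma(39, 15).

39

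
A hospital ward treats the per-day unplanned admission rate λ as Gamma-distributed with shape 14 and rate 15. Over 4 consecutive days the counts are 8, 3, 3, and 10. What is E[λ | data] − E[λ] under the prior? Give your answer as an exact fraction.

16/15

Total count: 8 + 3 + 3 + 10 = 24.
Total exposure: 4 days.
The Gamma prior is conjugate for the Poisson rate, so λ | data ~ Gamma(14+24, 15+4) = Gamma(38, 19).
Posterior mean = 38/19 = 2; prior mean = 14/15 = 14/15. Difference = 2 − 14/15 = 16/15.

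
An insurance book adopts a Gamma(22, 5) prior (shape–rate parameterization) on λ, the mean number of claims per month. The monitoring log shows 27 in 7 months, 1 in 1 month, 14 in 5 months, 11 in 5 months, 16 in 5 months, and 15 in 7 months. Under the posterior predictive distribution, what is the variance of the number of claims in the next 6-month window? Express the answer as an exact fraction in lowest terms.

Total count: 27 + 1 + 14 + 11 + 16 + 15 = 84.
Total exposure: 7 + 1 + 5 + 5 + 5 + 7 = 30 months.
The Gamma prior is conjugate for the Poisson rate, so λ | data ~ Gamma(22+84, 5+30) = Gamma(106, 35).
The posterior predictive for a window of length T is Negative Binomial with variance T·α'·(β'+T)/β'² = 6·106·41/1225 = 26076/1225.

26076/1225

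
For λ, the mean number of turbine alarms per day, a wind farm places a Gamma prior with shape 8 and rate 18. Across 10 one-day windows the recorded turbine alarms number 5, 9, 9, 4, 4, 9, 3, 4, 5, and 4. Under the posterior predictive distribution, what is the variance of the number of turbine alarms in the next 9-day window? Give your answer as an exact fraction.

Total count: 5 + 9 + 9 + 4 + 4 + 9 + 3 + 4 + 5 + 4 = 56.
Total exposure: 10 days.
The Gamma prior is conjugate for the Poisson rate, so λ | data ~ Gamma(8+56, 18+10) = Gamma(64, 28).
The posterior predictive for a window of length T is Negative Binomial with variance T·α'·(β'+T)/β'² = 9·64·37/784 = 1332/49.

1332/49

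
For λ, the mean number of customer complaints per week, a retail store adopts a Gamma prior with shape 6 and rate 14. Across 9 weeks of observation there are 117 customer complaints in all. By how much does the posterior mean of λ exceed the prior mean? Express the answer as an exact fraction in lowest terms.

792/161

Total count 117 over total exposure 9 weeks.
Gamma(α, β) with Poisson data over total exposure Σt gives posterior Gamma(α+Σx, β+Σt) = Gamma(123, 23).
Posterior mean = 123/23 = 123/23; prior mean = 6/14 = 3/7. Difference = 123/23 − 3/7 = 792/161.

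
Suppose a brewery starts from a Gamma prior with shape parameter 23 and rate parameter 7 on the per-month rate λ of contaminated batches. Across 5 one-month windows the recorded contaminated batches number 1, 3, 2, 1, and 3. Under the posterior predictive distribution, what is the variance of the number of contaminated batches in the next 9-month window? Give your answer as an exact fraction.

693/16

Total count: 1 + 3 + 2 + 1 + 3 = 10.
Total exposure: 5 months.
Conjugate update: add total count to the shape and total exposure to the rate, giving Gamma(33, 12).
The posterior predictive for a window of length T is Negative Binomial with variance T·α'·(β'+T)/β'² = 9·33·21/144 = 693/16.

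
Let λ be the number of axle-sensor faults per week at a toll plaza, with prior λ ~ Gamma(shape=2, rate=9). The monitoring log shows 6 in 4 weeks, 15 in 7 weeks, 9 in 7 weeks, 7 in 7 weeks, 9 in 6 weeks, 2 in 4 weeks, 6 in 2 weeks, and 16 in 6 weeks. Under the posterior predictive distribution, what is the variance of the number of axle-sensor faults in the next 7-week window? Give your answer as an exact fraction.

Total count: 6 + 15 + 9 + 7 + 9 + 2 + 6 + 16 = 70.
Total exposure: 4 + 7 + 7 + 7 + 6 + 4 + 2 + 6 = 43 weeks.
By Gamma–Poisson conjugacy, the posterior is Gamma(α + Σx, β + Σt) = Gamma(2 + 70, 9 + 43) = Gamma(72, 52).
The posterior predictive for a window of length T is Negative Binomial with variance T·α'·(β'+T)/β'² = 7·72·59/2704 = 3717/338.

3717/338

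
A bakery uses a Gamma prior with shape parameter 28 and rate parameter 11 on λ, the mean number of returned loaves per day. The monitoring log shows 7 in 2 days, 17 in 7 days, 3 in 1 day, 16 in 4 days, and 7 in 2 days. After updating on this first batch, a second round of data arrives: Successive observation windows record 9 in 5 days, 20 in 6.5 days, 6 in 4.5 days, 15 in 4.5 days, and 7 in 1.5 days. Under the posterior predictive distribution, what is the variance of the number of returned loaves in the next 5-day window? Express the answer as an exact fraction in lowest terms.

Total count: 7 + 17 + 3 + 16 + 7 = 50.
Total exposure: 2 + 7 + 1 + 4 + 2 = 16 days.
After the first batch: Gamma(28 + 50, 11 + 16) = Gamma(78, 27).
Total count: 9 + 20 + 6 + 15 + 7 = 57.
Total exposure: 5 + 6.5 + 4.5 + 4.5 + 1.5 = 22 days.
After the second batch: Gamma(78 + 57, 27 + 22) = Gamma(135, 49).
The posterior predictive for a window of length T is Negative Binomial with variance T·α'·(β'+T)/β'² = 5·135·54/2401 = 36450/2401.

36450/2401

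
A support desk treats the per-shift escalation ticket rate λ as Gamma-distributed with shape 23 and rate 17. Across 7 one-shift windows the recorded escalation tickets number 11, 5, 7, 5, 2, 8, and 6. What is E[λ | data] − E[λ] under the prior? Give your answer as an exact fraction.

Total count: 11 + 5 + 7 + 5 + 2 + 8 + 6 = 44.
Total exposure: 7 shifts.
Gamma(α, β) with Poisson data over total exposure Σt gives posterior Gamma(α+Σx, β+Σt) = Gamma(67, 24).
Posterior mean = 67/24 = 67/24; prior mean = 23/17 = 23/17. Difference = 67/24 − 23/17 = 587/408.

587/408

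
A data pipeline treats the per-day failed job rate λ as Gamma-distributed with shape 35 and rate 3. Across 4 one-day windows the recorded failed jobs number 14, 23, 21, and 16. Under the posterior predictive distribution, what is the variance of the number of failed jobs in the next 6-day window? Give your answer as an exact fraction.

8502/49

Total count: 14 + 23 + 21 + 16 = 74.
Total exposure: 4 days.
By Gamma–Poisson conjugacy, the posterior is Gamma(α + Σx, β + Σt) = Gamma(35 + 74, 3 + 4) = Gamma(109, 7).
The posterior predictive for a window of length T is Negative Binomial with variance T·α'·(β'+T)/β'² = 6·109·13/49 = 8502/49.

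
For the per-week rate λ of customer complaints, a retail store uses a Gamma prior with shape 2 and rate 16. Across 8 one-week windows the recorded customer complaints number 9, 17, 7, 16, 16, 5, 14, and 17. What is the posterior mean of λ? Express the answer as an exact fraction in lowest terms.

Total count: 9 + 17 + 7 + 16 + 16 + 5 + 14 + 17 = 101.
Total exposure: 8 weeks.
Conjugate update: add total count to the shape and total exposure to the rate, giving Gamma(103, 24).
Posterior mean = α'/β' = 103/24.

103/24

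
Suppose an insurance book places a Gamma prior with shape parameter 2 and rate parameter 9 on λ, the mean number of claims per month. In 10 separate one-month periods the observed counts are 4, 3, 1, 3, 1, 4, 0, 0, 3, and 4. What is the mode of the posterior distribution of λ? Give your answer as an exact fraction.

24/19

Total count: 4 + 3 + 1 + 3 + 1 + 4 + 0 + 0 + 3 + 4 = 23.
Total exposure: 10 months.
The Gamma prior is conjugate for the Poisson rate, so λ | data ~ Gamma(2+23, 9+10) = Gamma(25, 19).
Posterior mode = (α'−1)/β' = 24/19.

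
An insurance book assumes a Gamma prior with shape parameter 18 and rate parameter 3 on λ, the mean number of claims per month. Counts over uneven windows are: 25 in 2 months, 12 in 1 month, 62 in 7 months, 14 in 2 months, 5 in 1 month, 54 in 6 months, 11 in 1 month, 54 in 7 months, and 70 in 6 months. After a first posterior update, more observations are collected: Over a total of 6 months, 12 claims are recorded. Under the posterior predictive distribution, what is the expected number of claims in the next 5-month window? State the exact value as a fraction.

Total count: 25 + 12 + 62 + 14 + 5 + 54 + 11 + 54 + 70 = 307.
Total exposure: 2 + 1 + 7 + 2 + 1 + 6 + 1 + 7 + 6 = 33 months.
After the first batch: Gamma(18 + 307, 3 + 33) = Gamma(325, 36).
Total count 12 over total exposure 6 months.
After the second batch: Gamma(325 + 12, 36 + 6) = Gamma(337, 42).
Predictive mean over a 5-month window = T·E[λ|data] = 5·337/42 = 1685/42.

1685/42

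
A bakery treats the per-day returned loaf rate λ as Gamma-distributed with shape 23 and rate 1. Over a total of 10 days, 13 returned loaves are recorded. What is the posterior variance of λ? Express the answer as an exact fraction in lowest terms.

36/121

Total count 13 over total exposure 10 days.
Posterior: α' = 23 + 13 = 36, β' = 1 + 10 = 11.
Posterior variance = α'/β'² = 36/121.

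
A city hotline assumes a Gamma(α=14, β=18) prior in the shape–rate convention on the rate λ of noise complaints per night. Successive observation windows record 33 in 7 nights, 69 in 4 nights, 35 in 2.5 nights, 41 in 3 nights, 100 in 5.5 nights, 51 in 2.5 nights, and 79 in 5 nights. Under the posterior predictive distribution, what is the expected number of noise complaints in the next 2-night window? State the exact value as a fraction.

1688/95

Total count: 33 + 69 + 35 + 41 + 100 + 51 + 79 = 408.
Total exposure: 7 + 4 + 2.5 + 3 + 5.5 + 2.5 + 5 = 29.5 nights.
Posterior: α' = 14 + 408 = 422, β' = 18 + 29.5 = 95/2.
Predictive mean over a 2-night window = T·E[λ|data] = 2·422/(95/2) = 1688/95.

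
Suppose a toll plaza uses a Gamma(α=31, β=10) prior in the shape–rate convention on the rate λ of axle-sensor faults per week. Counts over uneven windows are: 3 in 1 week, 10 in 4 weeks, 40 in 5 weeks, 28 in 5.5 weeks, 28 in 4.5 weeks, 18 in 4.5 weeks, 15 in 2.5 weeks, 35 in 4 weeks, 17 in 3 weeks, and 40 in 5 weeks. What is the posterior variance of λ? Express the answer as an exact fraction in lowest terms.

Total count: 3 + 10 + 40 + 28 + 28 + 18 + 15 + 35 + 17 + 40 = 234.
Total exposure: 1 + 4 + 5 + 5.5 + 4.5 + 4.5 + 2.5 + 4 + 3 + 5 = 39 weeks.
By Gamma–Poisson conjugacy, the posterior is Gamma(α + Σx, β + Σt) = Gamma(31 + 234, 10 + 39) = Gamma(265, 49).
Posterior variance = α'/β'² = 265/2401.

265/2401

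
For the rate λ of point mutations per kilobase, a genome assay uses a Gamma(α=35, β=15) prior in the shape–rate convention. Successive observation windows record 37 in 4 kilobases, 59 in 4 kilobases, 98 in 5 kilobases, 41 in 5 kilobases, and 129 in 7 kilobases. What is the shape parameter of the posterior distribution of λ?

Total count: 37 + 59 + 98 + 41 + 129 = 364.
Total exposure: 4 + 4 + 5 + 5 + 7 = 25 kilobases.
Gamma(α, β) with Poisson data over total exposure Σt gives posterior Gamma(α+Σx, β+Σt) = Gamma(399, 40).

399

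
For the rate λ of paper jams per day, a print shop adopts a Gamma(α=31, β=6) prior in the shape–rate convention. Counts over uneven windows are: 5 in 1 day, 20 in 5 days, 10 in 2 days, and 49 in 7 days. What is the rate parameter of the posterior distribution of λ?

Total count: 5 + 20 + 10 + 49 = 84.
Total exposure: 1 + 5 + 2 + 7 = 15 days.
The Gamma prior is conjugate for the Poisson rate, so λ | data ~ Gamma(31+84, 6+15) = Gamma(115, 21).

21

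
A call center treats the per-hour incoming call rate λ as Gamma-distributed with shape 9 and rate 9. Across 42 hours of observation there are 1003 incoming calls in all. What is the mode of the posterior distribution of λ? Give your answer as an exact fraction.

Total count 1003 over total exposure 42 hours.
Gamma(α, β) with Poisson data over total exposure Σt gives posterior Gamma(α+Σx, β+Σt) = Gamma(1012, 51).
Posterior mode = (α'−1)/β' = 1011/51 = 337/17.

337/17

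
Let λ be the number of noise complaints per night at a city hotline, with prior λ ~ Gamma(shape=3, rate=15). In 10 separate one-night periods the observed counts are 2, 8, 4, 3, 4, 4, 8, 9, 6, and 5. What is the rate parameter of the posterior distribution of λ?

25

Total count: 2 + 8 + 4 + 3 + 4 + 4 + 8 + 9 + 6 + 5 = 53.
Total exposure: 10 nights.
By Gamma–Poisson conjugacy, the posterior is Gamma(α + Σx, β + Σt) = Gamma(3 + 53, 15 + 10) = Gamma(56, 25).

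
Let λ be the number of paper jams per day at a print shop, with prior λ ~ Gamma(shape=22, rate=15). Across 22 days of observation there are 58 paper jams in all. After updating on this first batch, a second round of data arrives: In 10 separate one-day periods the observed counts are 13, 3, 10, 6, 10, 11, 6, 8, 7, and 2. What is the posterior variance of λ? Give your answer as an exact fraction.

156/2209

Total count 58 over total exposure 22 days.
After the first batch: Gamma(22 + 58, 15 + 22) = Gamma(80, 37).
Total count: 13 + 3 + 10 + 6 + 10 + 11 + 6 + 8 + 7 + 2 = 76.
Total exposure: 10 days.
After the second batch: Gamma(80 + 76, 37 + 10) = Gamma(156, 47).
Posterior variance = α'/β'² = 156/2209.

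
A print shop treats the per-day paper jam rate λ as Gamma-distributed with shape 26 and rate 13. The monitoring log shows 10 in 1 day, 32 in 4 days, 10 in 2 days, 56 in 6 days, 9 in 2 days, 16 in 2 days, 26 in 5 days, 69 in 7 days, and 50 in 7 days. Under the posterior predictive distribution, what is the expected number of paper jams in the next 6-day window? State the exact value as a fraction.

1824/49

Total count: 10 + 32 + 10 + 56 + 9 + 16 + 26 + 69 + 50 = 278.
Total exposure: 1 + 4 + 2 + 6 + 2 + 2 + 5 + 7 + 7 = 36 days.
Gamma(α, β) with Poisson data over total exposure Σt gives posterior Gamma(α+Σx, β+Σt) = Gamma(304, 49).
Predictive mean over a 6-day window = T·E[λ|data] = 6·304/49 = 1824/49.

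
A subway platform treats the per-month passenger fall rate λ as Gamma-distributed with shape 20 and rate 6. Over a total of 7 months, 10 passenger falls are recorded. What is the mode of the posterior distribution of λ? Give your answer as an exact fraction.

29/13

Total count 10 over total exposure 7 months.
Posterior: α' = 20 + 10 = 30, β' = 6 + 7 = 13.
Posterior mode = (α'−1)/β' = 29/13.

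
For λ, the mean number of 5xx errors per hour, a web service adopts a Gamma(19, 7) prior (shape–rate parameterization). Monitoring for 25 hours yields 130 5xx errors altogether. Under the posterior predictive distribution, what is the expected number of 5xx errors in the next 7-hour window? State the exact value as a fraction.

Total count 130 over total exposure 25 hours.
Posterior: α' = 19 + 130 = 149, β' = 7 + 25 = 32.
Predictive mean over a 7-hour window = T·E[λ|data] = 7·149/32 = 1043/32.

1043/32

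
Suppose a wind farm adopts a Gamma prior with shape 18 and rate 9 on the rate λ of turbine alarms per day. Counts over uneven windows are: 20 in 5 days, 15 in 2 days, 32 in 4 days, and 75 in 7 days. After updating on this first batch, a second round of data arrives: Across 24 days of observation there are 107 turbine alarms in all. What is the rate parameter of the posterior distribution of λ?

Total count: 20 + 15 + 32 + 75 = 142.
Total exposure: 5 + 2 + 4 + 7 = 18 days.
After the first batch: Gamma(18 + 142, 9 + 18) = Gamma(160, 27).
Total count 107 over total exposure 24 days.
After the second batch: Gamma(160 + 107, 27 + 24) = Gamma(267, 51).

51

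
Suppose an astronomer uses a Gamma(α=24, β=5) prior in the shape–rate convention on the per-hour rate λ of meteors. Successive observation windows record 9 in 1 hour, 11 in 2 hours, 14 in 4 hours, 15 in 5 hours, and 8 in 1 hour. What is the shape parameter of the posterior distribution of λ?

Total count: 9 + 11 + 14 + 15 + 8 = 57.
Total exposure: 1 + 2 + 4 + 5 + 1 = 13 hours.
By Gamma–Poisson conjugacy, the posterior is Gamma(α + Σx, β + Σt) = Gamma(24 + 57, 5 + 13) = Gamma(81, 18).

81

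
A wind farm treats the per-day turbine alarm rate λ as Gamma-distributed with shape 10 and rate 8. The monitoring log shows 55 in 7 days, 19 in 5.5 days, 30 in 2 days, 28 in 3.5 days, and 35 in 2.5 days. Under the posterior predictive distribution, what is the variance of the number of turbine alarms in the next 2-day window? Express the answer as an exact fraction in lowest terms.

Total count: 55 + 19 + 30 + 28 + 35 = 167.
Total exposure: 7 + 5.5 + 2 + 3.5 + 2.5 = 20.5 days.
By Gamma–Poisson conjugacy, the posterior is Gamma(α + Σx, β + Σt) = Gamma(10 + 167, 8 + 20.5) = Gamma(177, 57/2).
The posterior predictive for a window of length T is Negative Binomial with variance T·α'·(β'+T)/β'² = 2·177·(61/2)/(3249/4) = 14396/1083.

14396/1083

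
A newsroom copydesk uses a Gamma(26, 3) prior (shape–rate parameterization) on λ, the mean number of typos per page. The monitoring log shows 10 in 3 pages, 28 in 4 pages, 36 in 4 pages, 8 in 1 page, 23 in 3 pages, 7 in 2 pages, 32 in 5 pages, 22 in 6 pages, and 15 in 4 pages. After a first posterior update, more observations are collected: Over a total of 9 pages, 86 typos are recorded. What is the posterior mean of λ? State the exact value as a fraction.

Total count: 10 + 28 + 36 + 8 + 23 + 7 + 32 + 22 + 15 = 181.
Total exposure: 3 + 4 + 4 + 1 + 3 + 2 + 5 + 6 + 4 = 32 pages.
After the first batch: Gamma(26 + 181, 3 + 32) = Gamma(207, 35).
Total count 86 over total exposure 9 pages.
After the second batch: Gamma(207 + 86, 35 + 9) = Gamma(293, 44).
Posterior mean = α'/β' = 293/44.

293/44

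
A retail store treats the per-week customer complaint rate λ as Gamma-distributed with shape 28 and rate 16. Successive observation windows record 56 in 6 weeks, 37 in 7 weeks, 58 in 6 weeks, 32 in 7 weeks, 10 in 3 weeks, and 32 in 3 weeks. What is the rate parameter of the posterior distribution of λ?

48

Total count: 56 + 37 + 58 + 32 + 10 + 32 = 225.
Total exposure: 6 + 7 + 6 + 7 + 3 + 3 = 32 weeks.
Conjugate update: add total count to the shape and total exposure to the rate, giving Gamma(253, 48).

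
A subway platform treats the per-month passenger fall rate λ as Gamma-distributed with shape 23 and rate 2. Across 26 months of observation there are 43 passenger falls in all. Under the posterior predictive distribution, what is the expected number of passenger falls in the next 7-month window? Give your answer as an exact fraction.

33/2

Total count 43 over total exposure 26 months.
Posterior: α' = 23 + 43 = 66, β' = 2 + 26 = 28.
Predictive mean over a 7-month window = T·E[λ|data] = 7·66/28 = 33/2.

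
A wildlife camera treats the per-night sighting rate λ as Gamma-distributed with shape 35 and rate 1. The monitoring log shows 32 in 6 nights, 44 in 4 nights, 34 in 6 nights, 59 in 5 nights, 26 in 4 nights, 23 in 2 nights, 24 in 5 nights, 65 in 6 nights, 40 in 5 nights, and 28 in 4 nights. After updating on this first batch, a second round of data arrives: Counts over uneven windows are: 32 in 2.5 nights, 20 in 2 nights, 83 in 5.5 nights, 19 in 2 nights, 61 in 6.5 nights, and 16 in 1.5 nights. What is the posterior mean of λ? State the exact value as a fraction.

641/68

Total count: 32 + 44 + 34 + 59 + 26 + 23 + 24 + 65 + 40 + 28 = 375.
Total exposure: 6 + 4 + 6 + 5 + 4 + 2 + 5 + 6 + 5 + 4 = 47 nights.
After the first batch: Gamma(35 + 375, 1 + 47) = Gamma(410, 48).
Total count: 32 + 20 + 83 + 19 + 61 + 16 = 231.
Total exposure: 2.5 + 2 + 5.5 + 2 + 6.5 + 1.5 = 20 nights.
After the second batch: Gamma(410 + 231, 48 + 20) = Gamma(641, 68).
Posterior mean = α'/β' = 641/68.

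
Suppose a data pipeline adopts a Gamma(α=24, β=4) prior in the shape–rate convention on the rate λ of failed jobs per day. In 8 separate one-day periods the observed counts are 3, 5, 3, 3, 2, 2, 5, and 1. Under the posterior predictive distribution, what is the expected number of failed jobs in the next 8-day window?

Total count: 3 + 5 + 3 + 3 + 2 + 2 + 5 + 1 = 24.
Total exposure: 8 days.
Posterior: α' = 24 + 24 = 48, β' = 4 + 8 = 12.
Predictive mean over an 8-day window = T·E[λ|data] = 8·48/12 = 32.

32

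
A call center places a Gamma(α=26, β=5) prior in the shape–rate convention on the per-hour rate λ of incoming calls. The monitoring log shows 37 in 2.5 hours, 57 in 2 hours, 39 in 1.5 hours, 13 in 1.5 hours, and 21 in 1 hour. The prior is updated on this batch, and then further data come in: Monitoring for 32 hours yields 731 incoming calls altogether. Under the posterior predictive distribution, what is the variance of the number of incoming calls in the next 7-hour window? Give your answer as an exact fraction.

Total count: 37 + 57 + 39 + 13 + 21 = 167.
Total exposure: 2.5 + 2 + 1.5 + 1.5 + 1 = 8.5 hours.
After the first batch: Gamma(26 + 167, 5 + 8.5) = Gamma(193, 27/2).
Total count 731 over total exposure 32 hours.
After the second batch: Gamma(193 + 731, 27/2 + 32) = Gamma(924, 91/2).
The posterior predictive for a window of length T is Negative Binomial with variance T·α'·(β'+T)/β'² = 7·924·(105/2)/(8281/4) = 27720/169.

27720/169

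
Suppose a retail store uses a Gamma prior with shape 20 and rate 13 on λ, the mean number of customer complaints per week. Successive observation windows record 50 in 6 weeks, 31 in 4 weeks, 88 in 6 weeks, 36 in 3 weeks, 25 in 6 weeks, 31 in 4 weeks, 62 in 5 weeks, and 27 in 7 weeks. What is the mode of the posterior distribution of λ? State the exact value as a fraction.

41/6

Total count: 50 + 31 + 88 + 36 + 25 + 31 + 62 + 27 = 350.
Total exposure: 6 + 4 + 6 + 3 + 6 + 4 + 5 + 7 = 41 weeks.
Gamma(α, β) with Poisson data over total exposure Σt gives posterior Gamma(α+Σx, β+Σt) = Gamma(370, 54).
Posterior mode = (α'−1)/β' = 369/54 = 41/6.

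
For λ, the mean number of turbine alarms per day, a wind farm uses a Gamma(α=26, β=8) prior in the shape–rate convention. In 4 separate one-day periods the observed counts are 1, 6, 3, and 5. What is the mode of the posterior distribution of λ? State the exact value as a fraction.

Total count: 1 + 6 + 3 + 5 = 15.
Total exposure: 4 days.
By Gamma–Poisson conjugacy, the posterior is Gamma(α + Σx, β + Σt) = Gamma(26 + 15, 8 + 4) = Gamma(41, 12).
Posterior mode = (α'−1)/β' = 40/12 = 10/3.

10/3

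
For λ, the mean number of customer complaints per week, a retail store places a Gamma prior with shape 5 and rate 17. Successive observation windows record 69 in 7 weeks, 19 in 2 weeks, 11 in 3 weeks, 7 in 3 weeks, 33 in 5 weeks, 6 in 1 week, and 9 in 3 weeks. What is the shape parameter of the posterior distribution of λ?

Total count: 69 + 19 + 11 + 7 + 33 + 6 + 9 = 154.
Total exposure: 7 + 2 + 3 + 3 + 5 + 1 + 3 = 24 weeks.
Conjugate update: add total count to the shape and total exposure to the rate, giving Gamma(159, 41).

159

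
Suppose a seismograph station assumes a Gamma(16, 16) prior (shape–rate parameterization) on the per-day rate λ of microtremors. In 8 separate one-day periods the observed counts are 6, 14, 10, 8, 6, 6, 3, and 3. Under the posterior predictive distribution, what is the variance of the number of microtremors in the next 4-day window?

14

Total count: 6 + 14 + 10 + 8 + 6 + 6 + 3 + 3 = 56.
Total exposure: 8 days.
Gamma(α, β) with Poisson data over total exposure Σt gives posterior Gamma(α+Σx, β+Σt) = Gamma(72, 24).
The posterior predictive for a window of length T is Negative Binomial with variance T·α'·(β'+T)/β'² = 4·72·28/576 = 14.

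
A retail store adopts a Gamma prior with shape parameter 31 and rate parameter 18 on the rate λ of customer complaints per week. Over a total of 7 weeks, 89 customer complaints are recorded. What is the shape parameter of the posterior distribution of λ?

120

Total count 89 over total exposure 7 weeks.
Posterior: α' = 31 + 89 = 120, β' = 18 + 7 = 25.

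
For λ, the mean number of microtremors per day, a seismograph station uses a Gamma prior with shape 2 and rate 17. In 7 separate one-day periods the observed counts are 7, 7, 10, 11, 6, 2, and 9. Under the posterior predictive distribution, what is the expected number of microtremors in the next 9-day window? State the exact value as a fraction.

Total count: 7 + 7 + 10 + 11 + 6 + 2 + 9 = 52.
Total exposure: 7 days.
By Gamma–Poisson conjugacy, the posterior is Gamma(α + Σx, β + Σt) = Gamma(2 + 52, 17 + 7) = Gamma(54, 24).
Predictive mean over a 9-day window = T·E[λ|data] = 9·54/24 = 81/4.

81/4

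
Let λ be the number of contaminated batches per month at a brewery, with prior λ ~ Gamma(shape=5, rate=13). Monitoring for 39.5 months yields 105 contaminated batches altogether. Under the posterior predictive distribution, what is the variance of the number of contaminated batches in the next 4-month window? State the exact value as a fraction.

Total count 105 over total exposure 39.5 months.
The Gamma prior is conjugate for the Poisson rate, so λ | data ~ Gamma(5+105, 13+39.5) = Gamma(110, 105/2).
The posterior predictive for a window of length T is Negative Binomial with variance T·α'·(β'+T)/β'² = 4·110·(113/2)/(11025/4) = 19888/2205.

19888/2205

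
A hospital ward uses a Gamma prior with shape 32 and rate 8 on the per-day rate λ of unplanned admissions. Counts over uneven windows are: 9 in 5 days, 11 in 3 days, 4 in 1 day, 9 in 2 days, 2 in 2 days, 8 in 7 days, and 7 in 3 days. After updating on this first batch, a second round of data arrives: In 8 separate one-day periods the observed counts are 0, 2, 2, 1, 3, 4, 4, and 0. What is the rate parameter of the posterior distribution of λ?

Total count: 9 + 11 + 4 + 9 + 2 + 8 + 7 = 50.
Total exposure: 5 + 3 + 1 + 2 + 2 + 7 + 3 = 23 days.
After the first batch: Gamma(32 + 50, 8 + 23) = Gamma(82, 31).
Total count: 0 + 2 + 2 + 1 + 3 + 4 + 4 + 0 = 16.
Total exposure: 8 days.
After the second batch: Gamma(82 + 16, 31 + 8) = Gamma(98, 39).

39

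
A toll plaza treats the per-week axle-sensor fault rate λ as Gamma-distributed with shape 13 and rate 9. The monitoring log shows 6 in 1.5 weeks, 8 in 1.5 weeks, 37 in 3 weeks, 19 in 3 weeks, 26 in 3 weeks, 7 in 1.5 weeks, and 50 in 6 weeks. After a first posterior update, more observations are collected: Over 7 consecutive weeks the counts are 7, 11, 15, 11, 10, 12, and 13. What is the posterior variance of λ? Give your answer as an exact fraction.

Total count: 6 + 8 + 37 + 19 + 26 + 7 + 50 = 153.
Total exposure: 1.5 + 1.5 + 3 + 3 + 3 + 1.5 + 6 = 19.5 weeks.
After the first batch: Gamma(13 + 153, 9 + 19.5) = Gamma(166, 57/2).
Total count: 7 + 11 + 15 + 11 + 10 + 12 + 13 = 79.
Total exposure: 7 weeks.
After the second batch: Gamma(166 + 79, 57/2 + 7) = Gamma(245, 71/2).
Posterior variance = α'/β'² = 245/(5041/4) = 980/5041.

980/5041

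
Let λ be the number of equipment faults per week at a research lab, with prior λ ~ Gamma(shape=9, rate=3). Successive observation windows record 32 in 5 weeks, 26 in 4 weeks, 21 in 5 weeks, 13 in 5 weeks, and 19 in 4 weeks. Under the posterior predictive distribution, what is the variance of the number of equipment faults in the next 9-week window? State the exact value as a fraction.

Total count: 32 + 26 + 21 + 13 + 19 = 111.
Total exposure: 5 + 4 + 5 + 5 + 4 = 23 weeks.
Conjugate update: add total count to the shape and total exposure to the rate, giving Gamma(120, 26).
The posterior predictive for a window of length T is Negative Binomial with variance T·α'·(β'+T)/β'² = 9·120·35/676 = 9450/169.

9450/169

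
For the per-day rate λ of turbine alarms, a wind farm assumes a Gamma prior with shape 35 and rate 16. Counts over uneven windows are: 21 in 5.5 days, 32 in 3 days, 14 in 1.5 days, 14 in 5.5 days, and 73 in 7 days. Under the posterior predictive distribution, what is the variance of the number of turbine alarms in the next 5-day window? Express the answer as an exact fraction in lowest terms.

23490/847

Total count: 21 + 32 + 14 + 14 + 73 = 154.
Total exposure: 5.5 + 3 + 1.5 + 5.5 + 7 = 22.5 days.
Gamma(α, β) with Poisson data over total exposure Σt gives posterior Gamma(α+Σx, β+Σt) = Gamma(189, 77/2).
The posterior predictive for a window of length T is Negative Binomial with variance T·α'·(β'+T)/β'² = 5·189·(87/2)/(5929/4) = 23490/847.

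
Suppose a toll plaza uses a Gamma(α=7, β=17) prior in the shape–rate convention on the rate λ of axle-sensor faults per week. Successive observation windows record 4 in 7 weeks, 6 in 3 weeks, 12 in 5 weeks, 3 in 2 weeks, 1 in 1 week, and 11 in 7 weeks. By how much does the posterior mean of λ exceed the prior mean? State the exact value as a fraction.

Total count: 4 + 6 + 12 + 3 + 1 + 11 = 37.
Total exposure: 7 + 3 + 5 + 2 + 1 + 7 = 25 weeks.
Gamma(α, β) with Poisson data over total exposure Σt gives posterior Gamma(α+Σx, β+Σt) = Gamma(44, 42).
Posterior mean = 44/42 = 22/21; prior mean = 7/17 = 7/17. Difference = 22/21 − 7/17 = 227/357.

227/357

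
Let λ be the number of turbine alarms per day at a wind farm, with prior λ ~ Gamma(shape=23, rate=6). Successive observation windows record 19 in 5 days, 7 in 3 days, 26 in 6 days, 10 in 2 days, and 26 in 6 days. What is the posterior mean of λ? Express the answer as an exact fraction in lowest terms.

111/28

Total count: 19 + 7 + 26 + 10 + 26 = 88.
Total exposure: 5 + 3 + 6 + 2 + 6 = 22 days.
Conjugate update: add total count to the shape and total exposure to the rate, giving Gamma(111, 28).
Posterior mean = α'/β' = 111/28.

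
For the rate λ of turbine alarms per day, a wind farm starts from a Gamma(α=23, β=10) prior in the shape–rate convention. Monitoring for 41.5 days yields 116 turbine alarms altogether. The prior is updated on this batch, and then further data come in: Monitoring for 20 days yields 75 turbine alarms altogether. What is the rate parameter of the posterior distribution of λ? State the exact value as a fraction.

143/2

Total count 116 over total exposure 41.5 days.
After the first batch: Gamma(23 + 116, 10 + 41.5) = Gamma(139, 103/2).
Total count 75 over total exposure 20 days.
After the second batch: Gamma(139 + 75, 103/2 + 20) = Gamma(214, 143/2).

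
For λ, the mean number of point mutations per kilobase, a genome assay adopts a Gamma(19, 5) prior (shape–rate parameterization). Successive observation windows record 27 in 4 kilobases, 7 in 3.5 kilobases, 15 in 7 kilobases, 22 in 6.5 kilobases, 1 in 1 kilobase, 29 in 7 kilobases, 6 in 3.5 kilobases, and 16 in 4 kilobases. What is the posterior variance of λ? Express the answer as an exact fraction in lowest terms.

Total count: 27 + 7 + 15 + 22 + 1 + 29 + 6 + 16 = 123.
Total exposure: 4 + 3.5 + 7 + 6.5 + 1 + 7 + 3.5 + 4 = 36.5 kilobases.
The Gamma prior is conjugate for the Poisson rate, so λ | data ~ Gamma(19+123, 5+36.5) = Gamma(142, 83/2).
Posterior variance = α'/β'² = 142/(6889/4) = 568/6889.

568/6889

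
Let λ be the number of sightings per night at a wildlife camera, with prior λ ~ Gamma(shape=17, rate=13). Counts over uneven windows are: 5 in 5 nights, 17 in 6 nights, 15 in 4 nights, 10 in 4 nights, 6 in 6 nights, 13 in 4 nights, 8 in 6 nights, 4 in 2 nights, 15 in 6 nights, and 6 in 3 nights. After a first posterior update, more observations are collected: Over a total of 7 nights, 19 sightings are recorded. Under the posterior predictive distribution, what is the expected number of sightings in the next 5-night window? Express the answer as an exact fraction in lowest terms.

225/22

Total count: 5 + 17 + 15 + 10 + 6 + 13 + 8 + 4 + 15 + 6 = 99.
Total exposure: 5 + 6 + 4 + 4 + 6 + 4 + 6 + 2 + 6 + 3 = 46 nights.
After the first batch: Gamma(17 + 99, 13 + 46) = Gamma(116, 59).
Total count 19 over total exposure 7 nights.
After the second batch: Gamma(116 + 19, 59 + 7) = Gamma(135, 66).
Predictive mean over a 5-night window = T·E[λ|data] = 5·135/66 = 225/22.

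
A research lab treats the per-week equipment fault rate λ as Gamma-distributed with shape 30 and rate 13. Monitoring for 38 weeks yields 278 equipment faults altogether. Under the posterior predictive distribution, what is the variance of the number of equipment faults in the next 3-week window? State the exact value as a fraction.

5544/289

Total count 278 over total exposure 38 weeks.
Gamma(α, β) with Poisson data over total exposure Σt gives posterior Gamma(α+Σx, β+Σt) = Gamma(308, 51).
The posterior predictive for a window of length T is Negative Binomial with variance T·α'·(β'+T)/β'² = 3·308·54/2601 = 5544/289.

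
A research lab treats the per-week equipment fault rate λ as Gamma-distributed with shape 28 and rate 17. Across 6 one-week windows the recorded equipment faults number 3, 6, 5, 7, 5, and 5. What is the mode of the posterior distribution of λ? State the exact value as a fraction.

58/23

Total count: 3 + 6 + 5 + 7 + 5 + 5 = 31.
Total exposure: 6 weeks.
Gamma(α, β) with Poisson data over total exposure Σt gives posterior Gamma(α+Σx, β+Σt) = Gamma(59, 23).
Posterior mode = (α'−1)/β' = 58/23.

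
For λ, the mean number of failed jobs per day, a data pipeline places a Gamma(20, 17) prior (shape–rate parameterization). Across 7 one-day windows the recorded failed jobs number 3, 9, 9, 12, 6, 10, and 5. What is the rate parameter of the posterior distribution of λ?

24

Total count: 3 + 9 + 9 + 12 + 6 + 10 + 5 = 54.
Total exposure: 7 days.
By Gamma–Poisson conjugacy, the posterior is Gamma(α + Σx, β + Σt) = Gamma(20 + 54, 17 + 7) = Gamma(74, 24).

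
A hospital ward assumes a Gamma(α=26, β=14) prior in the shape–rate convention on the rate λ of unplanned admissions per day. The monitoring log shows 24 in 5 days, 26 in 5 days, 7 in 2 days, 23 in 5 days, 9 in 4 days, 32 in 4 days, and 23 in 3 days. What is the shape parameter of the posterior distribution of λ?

Total count: 24 + 26 + 7 + 23 + 9 + 32 + 23 = 144.
Total exposure: 5 + 5 + 2 + 5 + 4 + 4 + 3 = 28 days.
Gamma(α, β) with Poisson data over total exposure Σt gives posterior Gamma(α+Σx, β+Σt) = Gamma(170, 42).

170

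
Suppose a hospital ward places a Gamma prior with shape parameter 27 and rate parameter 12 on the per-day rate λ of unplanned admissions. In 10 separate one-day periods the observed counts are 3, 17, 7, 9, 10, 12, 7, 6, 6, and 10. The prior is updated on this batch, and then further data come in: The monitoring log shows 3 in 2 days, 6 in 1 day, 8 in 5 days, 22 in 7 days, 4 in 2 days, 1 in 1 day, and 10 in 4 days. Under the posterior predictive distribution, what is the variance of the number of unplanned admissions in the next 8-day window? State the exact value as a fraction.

Total count: 3 + 17 + 7 + 9 + 10 + 12 + 7 + 6 + 6 + 10 = 87.
Total exposure: 10 days.
After the first batch: Gamma(27 + 87, 12 + 10) = Gamma(114, 22).
Total count: 3 + 6 + 8 + 22 + 4 + 1 + 10 = 54.
Total exposure: 2 + 1 + 5 + 7 + 2 + 1 + 4 = 22 days.
After the second batch: Gamma(114 + 54, 22 + 22) = Gamma(168, 44).
The posterior predictive for a window of length T is Negative Binomial with variance T·α'·(β'+T)/β'² = 8·168·52/1936 = 4368/121.

4368/121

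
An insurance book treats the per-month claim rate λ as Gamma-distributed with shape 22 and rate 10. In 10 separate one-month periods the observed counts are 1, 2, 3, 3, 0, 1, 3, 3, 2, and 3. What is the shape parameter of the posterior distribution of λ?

43

Total count: 1 + 2 + 3 + 3 + 0 + 1 + 3 + 3 + 2 + 3 = 21.
Total exposure: 10 months.
The Gamma prior is conjugate for the Poisson rate, so λ | data ~ Gamma(22+21, 10+10) = Gamma(43, 20).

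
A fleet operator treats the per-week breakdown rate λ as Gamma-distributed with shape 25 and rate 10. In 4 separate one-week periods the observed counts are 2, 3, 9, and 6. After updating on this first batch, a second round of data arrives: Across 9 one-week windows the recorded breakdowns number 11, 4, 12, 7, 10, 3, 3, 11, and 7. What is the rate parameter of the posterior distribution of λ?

Total count: 2 + 3 + 9 + 6 = 20.
Total exposure: 4 weeks.
After the first batch: Gamma(25 + 20, 10 + 4) = Gamma(45, 14).
Total count: 11 + 4 + 12 + 7 + 10 + 3 + 3 + 11 + 7 = 68.
Total exposure: 9 weeks.
After the second batch: Gamma(45 + 68, 14 + 9) = Gamma(113, 23).

23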